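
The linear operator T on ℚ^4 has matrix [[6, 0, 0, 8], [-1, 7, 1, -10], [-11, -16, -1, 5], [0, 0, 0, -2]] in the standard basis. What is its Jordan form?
The characteristic polynomial is det(xI - A) = (x - 6)(x - 3)^2(x + 2), so the eigenvalues are -2 (algebraic multiplicity 1), 3 (algebraic multiplicity 2), 6 (algebraic multiplicity 1).

For λ = -2: algebraic multiplicity 1 gives one 1×1 block.

For λ = 3: rank(A - 3I) = 3, rank((A - 3I)^2) = 2. The eigenspace has dimension 4 - 3 = 1, so there is 1 Jordan block; the rank sequence gives block sizes [2].

For λ = 6: algebraic multiplicity 1 gives one 1×1 block.

Assembling the blocks gives the Jordan form J above.

J = [[-2, 0, 0, 0], [0, 3, 1, 0], [0, 0, 3, 0], [0, 0, 0, 6]]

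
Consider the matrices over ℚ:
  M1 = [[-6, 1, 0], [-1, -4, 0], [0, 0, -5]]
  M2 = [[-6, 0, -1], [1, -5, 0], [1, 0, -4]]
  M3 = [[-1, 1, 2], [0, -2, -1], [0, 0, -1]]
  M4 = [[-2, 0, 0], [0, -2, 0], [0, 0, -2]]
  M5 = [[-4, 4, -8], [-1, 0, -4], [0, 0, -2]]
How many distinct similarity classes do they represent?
5 classes: {M1}, {M2}, {M3}, {M4}, {M5}

Characteristic polynomials: χ_{M1} = (x + 5)^3, χ_{M2} = (x + 5)^3, χ_{M3} = (x + 1)^2(x + 2), χ_{M4} = (x + 2)^3, χ_{M5} = (x + 2)^3.

{M1}: invariant factors x + 5, (x + 5)^2.

{M2}: invariant factors (x + 5)^3.

{M3}: invariant factors (x + 1)^2(x + 2).

{M4}: invariant factors x + 2, x + 2, x + 2.

{M5}: invariant factors x + 2, (x + 2)^2.

Matrices are similar if and only if their invariant-factor lists agree; the partition into similarity classes is {M1}, {M2}, {M3}, {M4}, {M5}.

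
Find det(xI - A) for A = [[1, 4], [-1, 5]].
xI - A = [[x - 1, -4], [1, x - 5]].

Expanding det(xI - A) along the first row:
det(xI - A) = + (x - 1)·det([[x - 5]]) - (-4)·det([[1]]).

Evaluating gives χ_A(x) = x^2 - 6x + 9 = (x - 3)^2.

χ_A(x) = (x - 3)^2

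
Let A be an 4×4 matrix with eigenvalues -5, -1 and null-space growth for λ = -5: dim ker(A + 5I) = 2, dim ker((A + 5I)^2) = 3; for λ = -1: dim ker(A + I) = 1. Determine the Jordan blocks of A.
λ = -5: successive nullity increments [2, 1] count blocks of size ≥ k; block sizes are [2, 1].
λ = -1: successive nullity increments [1] count blocks of size ≥ k; block sizes are [1].

Jordan blocks: (-5, 2), (-5, 1), (-1, 1)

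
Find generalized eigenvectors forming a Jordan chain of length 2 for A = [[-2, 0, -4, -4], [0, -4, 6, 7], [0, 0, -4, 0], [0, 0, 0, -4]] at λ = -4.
v_1 = [[0, 1, 1, -1]]^T, v_2 = [[0, -1, 0, 0]]^T

We seek v_1 ∈ ker((A + 4I)^2) \ ker(A + 4I), then set v_{i+1} = (A + 4I) v_i.

One such chain is v_1 = [[0, 1, 1, -1]]^T, v_2 = [[0, -1, 0, 0]]^T. Check: (A + 4I) v_2 = [[0, 0, 0, 0]]^T = 0.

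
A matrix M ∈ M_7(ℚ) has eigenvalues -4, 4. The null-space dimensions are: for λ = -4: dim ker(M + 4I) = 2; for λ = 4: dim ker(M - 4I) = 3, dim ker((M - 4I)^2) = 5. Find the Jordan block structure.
Jordan blocks: (-4, 1), (-4, 1), (4, 2), (4, 2), (4, 1)

λ = -4: successive nullity increments [2] count blocks of size ≥ k; block sizes are [1, 1].
λ = 4: successive nullity increments [3, 2] count blocks of size ≥ k; block sizes are [2, 2, 1].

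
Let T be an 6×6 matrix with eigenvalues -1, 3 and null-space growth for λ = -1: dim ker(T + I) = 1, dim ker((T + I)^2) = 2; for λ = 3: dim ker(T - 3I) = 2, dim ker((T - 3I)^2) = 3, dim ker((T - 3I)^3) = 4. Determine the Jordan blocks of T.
λ = -1: successive nullity increments [1, 1] count blocks of size ≥ k; block sizes are [2].
λ = 3: successive nullity increments [2, 1, 1] count blocks of size ≥ k; block sizes are [3, 1].

Jordan blocks: (-1, 2), (3, 3), (3, 1)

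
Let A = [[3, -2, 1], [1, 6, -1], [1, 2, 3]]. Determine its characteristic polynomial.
xI - A = [[x - 3, 2, -1], [-1, x - 6, 1], [-1, -2, x - 3]].

Expanding det(xI - A) along the first row:
det(xI - A) = + (x - 3)·det([[x - 6, 1], [-2, x - 3]]) - (2)·det([[-1, 1], [-1, x - 3]]) + (-1)·det([[-1, x - 6], [-1, -2]]).

Evaluating gives χ_A(x) = x^3 - 12x^2 + 48x - 64 = (x - 4)^3.

χ_A(x) = (x - 4)^3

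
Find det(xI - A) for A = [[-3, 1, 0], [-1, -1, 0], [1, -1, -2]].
χ_A(x) = (x + 2)^3

xI - A = [[x + 3, -1, 0], [1, x + 1, 0], [-1, 1, x + 2]].

Expanding det(xI - A) along the first row:
det(xI - A) = + (x + 3)·det([[x + 1, 0], [1, x + 2]]) - (-1)·det([[1, 0], [-1, x + 2]]) + (0)·det([[1, x + 1], [-1, 1]]).

Evaluating gives χ_A(x) = x^3 + 6x^2 + 12x + 8 = (x + 2)^3.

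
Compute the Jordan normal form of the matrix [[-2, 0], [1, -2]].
J = [[-2, 1], [0, -2]]

The characteristic polynomial is det(xI - A) = (x + 2)^2, so the eigenvalues are -2 (algebraic multiplicity 2).

For λ = -2: rank(A + 2I) = 1, rank((A + 2I)^2) = 0. The eigenspace has dimension 2 - 1 = 1, so there is 1 Jordan block; the rank sequence gives block sizes [2].

Assembling the blocks gives the Jordan form J above.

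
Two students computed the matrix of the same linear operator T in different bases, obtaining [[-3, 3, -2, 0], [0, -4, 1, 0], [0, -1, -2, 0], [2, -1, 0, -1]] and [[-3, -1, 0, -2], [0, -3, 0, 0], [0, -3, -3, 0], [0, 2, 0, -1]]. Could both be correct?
No.

Both have characteristic polynomial (x + 1)(x + 3)^3, but the minimal polynomial of A is (x + 1)(x + 3)^3 while the minimal polynomial of B is (x + 1)(x + 3)^2. The minimal polynomial is a similarity invariant, so A and B are not similar.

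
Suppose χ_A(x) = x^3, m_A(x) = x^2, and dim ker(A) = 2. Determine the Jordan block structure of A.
Jordan blocks: (0, 2), (0, 1)

λ = 0: algebraic multiplicity 3 (exponent in χ_A), largest block size 2 (exponent in m_A), 2 blocks (geometric multiplicity). These force block sizes [2, 1].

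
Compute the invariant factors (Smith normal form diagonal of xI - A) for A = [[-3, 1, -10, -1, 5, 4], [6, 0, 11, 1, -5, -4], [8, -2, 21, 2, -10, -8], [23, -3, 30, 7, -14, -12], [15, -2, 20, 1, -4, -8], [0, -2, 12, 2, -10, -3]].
The Jordan structure of A has elementary divisors (x - 1)^3, (x - 5)^2, (x - 5). Arranging the block sizes at each eigenvalue in decreasing order and taking row products gives the invariant factors.

Invariant factors (smallest first, each dividing the next): x - 5, (x - 5)^2(x - 1)^3.

Check: the last factor (x - 5)^2(x - 1)^3 is the minimal polynomial, and the product (x - 5)^3(x - 1)^3 is the characteristic polynomial.

x - 5, (x - 5)^2(x - 1)^3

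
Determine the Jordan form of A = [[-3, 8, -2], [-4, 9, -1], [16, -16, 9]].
J = [[5, 1, 0], [0, 5, 0], [0, 0, 5]]

The characteristic polynomial is det(xI - A) = (x - 5)^3, so the eigenvalues are 5 (algebraic multiplicity 3).

For λ = 5: rank(A - 5I) = 1, rank((A - 5I)^2) = 0. The eigenspace has dimension 3 - 1 = 2, so there are 2 Jordan blocks; the rank sequence gives block sizes [2, 1].

Assembling the blocks gives the Jordan form J above.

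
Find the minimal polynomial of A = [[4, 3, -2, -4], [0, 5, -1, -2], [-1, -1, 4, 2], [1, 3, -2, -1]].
m_A(x) = (x - 3)^3

The characteristic polynomial factors as (x - 3)^4. The minimal polynomial is ∏(x - λ)^{k_λ} where k_λ is the size of the largest Jordan block at λ.

For λ = 3: rank(A - 3I) = 2, and the largest Jordan block has size 3 (the smallest k with rank((A - 3I)^k) = rank((A - 3I)^(k+1))).

So m_A(x) = (x - 3)^3.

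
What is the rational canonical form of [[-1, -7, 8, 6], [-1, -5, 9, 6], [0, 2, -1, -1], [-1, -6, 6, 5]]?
R = [[0, 0, 0, -1], [1, 0, 0, 2], [0, 1, 0, 1], [0, 0, 1, -2]]

The invariant factors of A (the non-unit diagonal entries of the Smith normal form of xI - A over ℚ[x]) are (x^2 + x - 1)^2, each dividing the next. The characteristic polynomial is their product, (x^2 + x - 1)^2.

The rational canonical form is the block-diagonal matrix of companion matrices C(f_i):
R = [[0, 0, 0, -1], [1, 0, 0, 2], [0, 1, 0, 1], [0, 0, 1, -2]].

Note the characteristic polynomial does not split into linear factors over ℚ, so A has no Jordan form over ℚ; the rational canonical form exists over any field.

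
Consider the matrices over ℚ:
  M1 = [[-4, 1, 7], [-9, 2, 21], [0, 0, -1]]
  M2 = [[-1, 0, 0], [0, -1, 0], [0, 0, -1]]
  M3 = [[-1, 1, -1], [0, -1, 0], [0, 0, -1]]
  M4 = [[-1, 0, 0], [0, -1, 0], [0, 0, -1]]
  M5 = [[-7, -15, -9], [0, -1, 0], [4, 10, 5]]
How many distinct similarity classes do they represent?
Characteristic polynomials: χ_{M1} = (x + 1)^3, χ_{M2} = (x + 1)^3, χ_{M3} = (x + 1)^3, χ_{M4} = (x + 1)^3, χ_{M5} = (x + 1)^3.

{M1, M3, M5}: invariant factors x + 1, (x + 1)^2.

{M2, M4}: invariant factors x + 1, x + 1, x + 1.

Matrices are similar if and only if their invariant-factor lists agree; the partition into similarity classes is {M1, M3, M5}, {M2, M4}.

2 classes: {M1, M3, M5}, {M2, M4}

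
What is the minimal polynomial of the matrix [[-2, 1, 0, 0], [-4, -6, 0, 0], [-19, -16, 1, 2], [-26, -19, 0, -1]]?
The characteristic polynomial factors as (x - 1)(x + 1)(x + 4)^2. The minimal polynomial is ∏(x - λ)^{k_λ} where k_λ is the size of the largest Jordan block at λ.

For λ = -4: rank(A + 4I) = 3, and the largest Jordan block has size 2 (the smallest k with rank((A + 4I)^k) = rank((A + 4I)^(k+1))).
For λ = -1: rank(A + I) = 3, and the largest Jordan block has size 1 (the smallest k with rank((A + I)^k) = rank((A + I)^(k+1))).
For λ = 1: rank(A - I) = 3, and the largest Jordan block has size 1 (the smallest k with rank((A - I)^k) = rank((A - I)^(k+1))).

So m_A(x) = (x - 1)(x + 1)(x + 4)^2.

m_A(x) = (x - 1)(x + 1)(x + 4)^2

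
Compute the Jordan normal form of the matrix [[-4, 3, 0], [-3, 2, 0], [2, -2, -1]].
The characteristic polynomial is det(xI - A) = (x + 1)^3, so the eigenvalues are -1 (algebraic multiplicity 3).

For λ = -1: rank(A + I) = 1, rank((A + I)^2) = 0. The eigenspace has dimension 3 - 1 = 2, so there are 2 Jordan blocks; the rank sequence gives block sizes [2, 1].

Assembling the blocks gives the Jordan form J above.

J = [[-1, 1, 0], [0, -1, 0], [0, 0, -1]]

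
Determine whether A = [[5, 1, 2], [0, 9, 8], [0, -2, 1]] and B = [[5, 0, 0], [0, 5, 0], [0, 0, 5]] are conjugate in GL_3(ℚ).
No.

Both have characteristic polynomial (x - 5)^3, but the minimal polynomial of A is (x - 5)^2 while the minimal polynomial of B is x - 5. The minimal polynomial is a similarity invariant, so A and B are not similar.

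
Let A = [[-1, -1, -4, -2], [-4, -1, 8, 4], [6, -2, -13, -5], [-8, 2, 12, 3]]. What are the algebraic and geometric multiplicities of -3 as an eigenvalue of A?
algebraic multiplicity 4, geometric multiplicity 2

The characteristic polynomial is (x + 3)^4, so the factor x + 3 appears with exponent 4: the algebraic multiplicity is 4.

rank(A + 3I) = 2, so the eigenspace has dimension 4 - 2 = 2: the geometric multiplicity is 2.

Since 2 < 4, A is not diagonalizable.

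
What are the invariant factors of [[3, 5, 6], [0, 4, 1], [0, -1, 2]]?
(x - 3)^3

The Jordan structure of A has elementary divisors (x - 3)^3. Arranging the block sizes at each eigenvalue in decreasing order and taking row products gives the invariant factors.

Invariant factors (smallest first, each dividing the next): (x - 3)^3.

Check: the last factor (x - 3)^3 is the minimal polynomial, and the product (x - 3)^3 is the characteristic polynomial.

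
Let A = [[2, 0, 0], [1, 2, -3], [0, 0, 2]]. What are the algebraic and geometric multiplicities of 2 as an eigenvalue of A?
The characteristic polynomial is (x - 2)^3, so the factor x - 2 appears with exponent 3: the algebraic multiplicity is 3.

rank(A - 2I) = 1, so the eigenspace has dimension 3 - 1 = 2: the geometric multiplicity is 2.

Since 2 < 3, A is not diagonalizable.

algebraic multiplicity 3, geometric multiplicity 2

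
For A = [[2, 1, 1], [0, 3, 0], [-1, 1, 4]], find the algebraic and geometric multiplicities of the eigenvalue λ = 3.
algebraic multiplicity 3, geometric multiplicity 2

The characteristic polynomial is (x - 3)^3, so the factor x - 3 appears with exponent 3: the algebraic multiplicity is 3.

rank(A - 3I) = 1, so the eigenspace has dimension 3 - 1 = 2: the geometric multiplicity is 2.

Since 2 < 3, A is not diagonalizable.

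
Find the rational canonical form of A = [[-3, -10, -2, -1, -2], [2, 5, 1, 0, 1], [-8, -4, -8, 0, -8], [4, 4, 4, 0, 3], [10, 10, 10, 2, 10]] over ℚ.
The invariant factors of A (the non-unit diagonal entries of the Smith normal form of xI - A over ℚ[x]) are x^2 - 3x + 4, (x + 2)(x^2 - 3x + 4), each dividing the next. The characteristic polynomial is their product, (x + 2)(x^2 - 3x + 4)^2.

The rational canonical form is the block-diagonal matrix of companion matrices C(f_i):
R = [[0, -4, 0, 0, 0], [1, 3, 0, 0, 0], [0, 0, 0, 0, -8], [0, 0, 1, 0, 2], [0, 0, 0, 1, 1]].

Note the characteristic polynomial does not split into linear factors over ℚ, so A has no Jordan form over ℚ; the rational canonical form exists over any field.

R = [[0, -4, 0, 0, 0], [1, 3, 0, 0, 0], [0, 0, 0, 0, -8], [0, 0, 1, 0, 2], [0, 0, 0, 1, 1]]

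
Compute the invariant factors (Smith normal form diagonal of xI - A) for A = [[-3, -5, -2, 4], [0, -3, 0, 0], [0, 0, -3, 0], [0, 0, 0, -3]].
x + 3, x + 3, (x + 3)^2

The Jordan structure of A has elementary divisors (x + 3)^2, (x + 3), (x + 3). Arranging the block sizes at each eigenvalue in decreasing order and taking row products gives the invariant factors.

Invariant factors (smallest first, each dividing the next): x + 3, x + 3, (x + 3)^2.

Check: the last factor (x + 3)^2 is the minimal polynomial, and the product (x + 3)^4 is the characteristic polynomial.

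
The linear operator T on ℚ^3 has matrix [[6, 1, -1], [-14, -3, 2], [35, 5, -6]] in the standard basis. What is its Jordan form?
J = [[-1, 1, 0], [0, -1, 0], [0, 0, -1]]

The characteristic polynomial is det(xI - A) = (x + 1)^3, so the eigenvalues are -1 (algebraic multiplicity 3).

For λ = -1: rank(A + I) = 1, rank((A + I)^2) = 0. The eigenspace has dimension 3 - 1 = 2, so there are 2 Jordan blocks; the rank sequence gives block sizes [2, 1].

Assembling the blocks gives the Jordan form J above.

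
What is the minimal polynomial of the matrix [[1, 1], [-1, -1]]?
m_A(x) = x^2

The characteristic polynomial factors as x^2. The minimal polynomial is ∏(x - λ)^{k_λ} where k_λ is the size of the largest Jordan block at λ.

For λ = 0: rank(A) = 1, and the largest Jordan block has size 2 (the smallest k with rank(A^k) = rank(A^(k+1))).

So m_A(x) = x^2.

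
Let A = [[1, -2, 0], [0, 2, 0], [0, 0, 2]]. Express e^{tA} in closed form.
e^{tA} = [[e^{t}, 2*(1 - e^{t})*e^{t}, 0], [0, e^{2*t}, 0], [0, 0, e^{2*t}]]

A has Jordan form J = [[1, 0, 0], [0, 2, 0], [0, 0, 2]] with A = PJP^{-1}, so e^{tA} = P e^{tJ} P^{-1}.

For a Jordan block J_k(λ), e^{tJ_k(λ)} = e^{λt} · (I + tN + t^2 N^2/2! + ... + t^{k-1} N^{k-1}/(k-1)!) where N is the nilpotent superdiagonal part.

Assembling the blocks and conjugating back gives the entries of e^{tA} as shown above.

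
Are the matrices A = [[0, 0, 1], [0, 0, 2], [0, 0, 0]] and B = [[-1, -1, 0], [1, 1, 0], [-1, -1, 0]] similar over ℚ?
Two matrices over a field are similar if and only if they have the same invariant factors.

Both A and B have characteristic polynomial x^3 and minimal polynomial x^2. Computing further, both have invariant factors x, x^2. Hence A and B are similar.

Yes.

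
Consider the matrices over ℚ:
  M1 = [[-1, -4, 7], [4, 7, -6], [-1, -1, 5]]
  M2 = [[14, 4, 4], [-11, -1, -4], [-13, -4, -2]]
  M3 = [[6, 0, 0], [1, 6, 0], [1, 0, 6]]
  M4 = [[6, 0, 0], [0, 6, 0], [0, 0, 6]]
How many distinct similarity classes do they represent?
3 classes: {M1, M2}, {M3}, {M4}

Characteristic polynomials: χ_{M1} = (x - 4)^2(x - 3), χ_{M2} = (x - 4)^2(x - 3), χ_{M3} = (x - 6)^3, χ_{M4} = (x - 6)^3.

{M1, M2}: invariant factors (x - 4)^2(x - 3).

{M3}: invariant factors x - 6, (x - 6)^2.

{M4}: invariant factors x - 6, x - 6, x - 6.

Matrices are similar if and only if their invariant-factor lists agree; the partition into similarity classes is {M1, M2}, {M3}, {M4}.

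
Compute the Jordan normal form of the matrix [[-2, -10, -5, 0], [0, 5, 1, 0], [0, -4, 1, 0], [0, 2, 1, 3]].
J = [[-2, 0, 0, 0], [0, 3, 1, 0], [0, 0, 3, 0], [0, 0, 0, 3]]

The characteristic polynomial is det(xI - A) = (x - 3)^3(x + 2), so the eigenvalues are -2 (algebraic multiplicity 1), 3 (algebraic multiplicity 3).

For λ = -2: algebraic multiplicity 1 gives one 1×1 block.

For λ = 3: rank(A - 3I) = 2, rank((A - 3I)^2) = 1. The eigenspace has dimension 4 - 2 = 2, so there are 2 Jordan blocks; the rank sequence gives block sizes [2, 1].

Assembling the blocks gives the Jordan form J above.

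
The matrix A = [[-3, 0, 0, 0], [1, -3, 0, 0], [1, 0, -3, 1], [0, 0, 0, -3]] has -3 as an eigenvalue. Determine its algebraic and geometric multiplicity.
algebraic multiplicity 4, geometric multiplicity 2

The characteristic polynomial is (x + 3)^4, so the factor x + 3 appears with exponent 4: the algebraic multiplicity is 4.

rank(A + 3I) = 2, so the eigenspace has dimension 4 - 2 = 2: the geometric multiplicity is 2.

Since 2 < 4, A is not diagonalizable.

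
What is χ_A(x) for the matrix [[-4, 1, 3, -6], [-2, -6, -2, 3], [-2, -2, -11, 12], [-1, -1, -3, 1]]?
χ_A(x) = (x + 5)^4

xI - A = [[x + 4, -1, -3, 6], [2, x + 6, 2, -3], [2, 2, x + 11, -12], [1, 1, 3, x - 1]].

Expanding det(xI - A) along the first row:
det(xI - A) = + (x + 4)·det([[x + 6, 2, -3], [2, x + 11, -12], [1, 3, x - 1]]) - (-1)·det([[2, 2, -3], [2, x + 11, -12], [1, 3, x - 1]]) + (-3)·det([[2, x + 6, -3], [2, 2, -12], [1, 1, x - 1]]) - (6)·det([[2, x + 6, 2], [2, 2, x + 11], [1, 1, 3]]).

Evaluating gives χ_A(x) = x^4 + 20x^3 + 150x^2 + 500x + 625 = (x + 5)^4.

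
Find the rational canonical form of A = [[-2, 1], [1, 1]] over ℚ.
The invariant factors of A (the non-unit diagonal entries of the Smith normal form of xI - A over ℚ[x]) are x^2 + x - 3, each dividing the next. The characteristic polynomial is their product, x^2 + x - 3.

The rational canonical form is the block-diagonal matrix of companion matrices C(f_i):
R = [[0, 3], [1, -1]].

Note the characteristic polynomial does not split into linear factors over ℚ, so A has no Jordan form over ℚ; the rational canonical form exists over any field.

R = [[0, 3], [1, -1]]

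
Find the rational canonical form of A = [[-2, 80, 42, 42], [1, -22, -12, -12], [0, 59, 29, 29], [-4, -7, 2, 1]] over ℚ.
R = [[0, 0, 0, 18], [1, 0, 0, -12], [0, 1, 0, -7], [0, 0, 1, 6]]

The invariant factors of A (the non-unit diagonal entries of the Smith normal form of xI - A over ℚ[x]) are (x - 3)^2(x^2 - 2), each dividing the next. The characteristic polynomial is their product, (x - 3)^2(x^2 - 2).

The rational canonical form is the block-diagonal matrix of companion matrices C(f_i):
R = [[0, 0, 0, 18], [1, 0, 0, -12], [0, 1, 0, -7], [0, 0, 1, 6]].

Note the characteristic polynomial does not split into linear factors over ℚ, so A has no Jordan form over ℚ; the rational canonical form exists over any field.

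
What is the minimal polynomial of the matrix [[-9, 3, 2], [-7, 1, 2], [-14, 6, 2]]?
m_A(x) = (x + 2)^2

The characteristic polynomial factors as (x + 2)^3. The minimal polynomial is ∏(x - λ)^{k_λ} where k_λ is the size of the largest Jordan block at λ.

For λ = -2: rank(A + 2I) = 1, and the largest Jordan block has size 2 (the smallest k with rank((A + 2I)^k) = rank((A + 2I)^(k+1))).

So m_A(x) = (x + 2)^2.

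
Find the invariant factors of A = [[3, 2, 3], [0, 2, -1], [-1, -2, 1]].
The Jordan structure of A has elementary divisors (x - 2)^3. Arranging the block sizes at each eigenvalue in decreasing order and taking row products gives the invariant factors.

Invariant factors (smallest first, each dividing the next): (x - 2)^3.

Check: the last factor (x - 2)^3 is the minimal polynomial, and the product (x - 2)^3 is the characteristic polynomial.

(x - 2)^3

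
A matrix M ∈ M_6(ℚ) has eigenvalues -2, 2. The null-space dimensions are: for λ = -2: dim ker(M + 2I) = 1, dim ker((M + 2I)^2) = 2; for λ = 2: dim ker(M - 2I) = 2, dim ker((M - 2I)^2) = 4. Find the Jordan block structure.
λ = -2: successive nullity increments [1, 1] count blocks of size ≥ k; block sizes are [2].
λ = 2: successive nullity increments [2, 2] count blocks of size ≥ k; block sizes are [2, 2].

Jordan blocks: (-2, 2), (2, 2), (2, 2)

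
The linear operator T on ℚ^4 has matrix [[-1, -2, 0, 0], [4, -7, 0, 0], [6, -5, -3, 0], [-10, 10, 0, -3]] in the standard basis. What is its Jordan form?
J = [[-5, 0, 0, 0], [0, -3, 1, 0], [0, 0, -3, 0], [0, 0, 0, -3]]

The characteristic polynomial is det(xI - A) = (x + 3)^3(x + 5), so the eigenvalues are -5 (algebraic multiplicity 1), -3 (algebraic multiplicity 3).

For λ = -5: algebraic multiplicity 1 gives one 1×1 block.

For λ = -3: rank(A + 3I) = 2, rank((A + 3I)^2) = 1. The eigenspace has dimension 4 - 2 = 2, so there are 2 Jordan blocks; the rank sequence gives block sizes [2, 1].

Assembling the blocks gives the Jordan form J above.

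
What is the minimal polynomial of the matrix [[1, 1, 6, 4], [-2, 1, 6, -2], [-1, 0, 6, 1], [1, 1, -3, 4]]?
The characteristic polynomial factors as (x - 3)^4. The minimal polynomial is ∏(x - λ)^{k_λ} where k_λ is the size of the largest Jordan block at λ.

For λ = 3: rank(A - 3I) = 2, and the largest Jordan block has size 2 (the smallest k with rank((A - 3I)^k) = rank((A - 3I)^(k+1))).

So m_A(x) = (x - 3)^2.

m_A(x) = (x - 3)^2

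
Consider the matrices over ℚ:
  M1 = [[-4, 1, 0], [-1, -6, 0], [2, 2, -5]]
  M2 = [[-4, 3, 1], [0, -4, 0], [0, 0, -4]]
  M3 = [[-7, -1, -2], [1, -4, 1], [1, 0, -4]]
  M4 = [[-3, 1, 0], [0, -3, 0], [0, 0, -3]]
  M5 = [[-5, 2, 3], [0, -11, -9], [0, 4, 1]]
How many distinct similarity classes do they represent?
4 classes: {M1, M5}, {M2}, {M3}, {M4}

Characteristic polynomials: χ_{M1} = (x + 5)^3, χ_{M2} = (x + 4)^3, χ_{M3} = (x + 5)^3, χ_{M4} = (x + 3)^3, χ_{M5} = (x + 5)^3.

{M1, M5}: invariant factors x + 5, (x + 5)^2.

{M2}: invariant factors x + 4, (x + 4)^2.

{M3}: invariant factors (x + 5)^3.

{M4}: invariant factors x + 3, (x + 3)^2.

Matrices are similar if and only if their invariant-factor lists agree; the partition into similarity classes is {M1, M5}, {M2}, {M3}, {M4}.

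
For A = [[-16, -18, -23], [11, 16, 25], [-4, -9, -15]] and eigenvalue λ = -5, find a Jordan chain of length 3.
We seek v_1 ∈ ker((A + 5I)^3) \ ker((A + 5I)^2), then set v_{i+1} = (A + 5I) v_i.

One such chain is v_1 = [[-2, 0, 1]]^T, v_2 = [[-1, 3, -2]]^T, v_3 = [[3, 2, -3]]^T. Check: (A + 5I) v_3 = [[0, 0, 0]]^T = 0.

v_1 = [[-2, 0, 1]]^T, v_2 = [[-1, 3, -2]]^T, v_3 = [[3, 2, -3]]^T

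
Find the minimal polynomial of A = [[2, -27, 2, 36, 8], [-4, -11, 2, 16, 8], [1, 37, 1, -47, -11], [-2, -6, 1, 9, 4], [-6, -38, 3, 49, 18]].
The characteristic polynomial factors as (x - 6)^2(x - 3)^2(x - 1). The minimal polynomial is ∏(x - λ)^{k_λ} where k_λ is the size of the largest Jordan block at λ.

For λ = 1: rank(A - I) = 4, and the largest Jordan block has size 1 (the smallest k with rank((A - I)^k) = rank((A - I)^(k+1))).
For λ = 3: rank(A - 3I) = 4, and the largest Jordan block has size 2 (the smallest k with rank((A - 3I)^k) = rank((A - 3I)^(k+1))).
For λ = 6: rank(A - 6I) = 3, and the largest Jordan block has size 1 (the smallest k with rank((A - 6I)^k) = rank((A - 6I)^(k+1))).

So m_A(x) = (x - 6)(x - 3)^2(x - 1).

m_A(x) = (x - 6)(x - 3)^2(x - 1)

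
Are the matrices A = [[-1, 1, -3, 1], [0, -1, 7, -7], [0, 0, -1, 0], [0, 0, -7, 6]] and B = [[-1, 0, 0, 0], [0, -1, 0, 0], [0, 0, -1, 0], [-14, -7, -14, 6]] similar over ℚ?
Both have characteristic polynomial (x - 6)(x + 1)^3, but the minimal polynomial of A is (x - 6)(x + 1)^2 while the minimal polynomial of B is (x - 6)(x + 1). The minimal polynomial is a similarity invariant, so A and B are not similar.

No.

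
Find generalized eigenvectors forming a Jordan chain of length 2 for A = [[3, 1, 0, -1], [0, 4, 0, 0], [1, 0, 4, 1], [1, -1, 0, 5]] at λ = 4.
We seek v_1 ∈ ker((A - 4I)^2) \ ker(A - 4I), then set v_{i+1} = (A - 4I) v_i.

One such chain is v_1 = [[-1, 1, 0, 1]]^T, v_2 = [[1, 0, 0, -1]]^T. Check: (A - 4I) v_2 = [[0, 0, 0, 0]]^T = 0.

v_1 = [[-1, 1, 0, 1]]^T, v_2 = [[1, 0, 0, -1]]^T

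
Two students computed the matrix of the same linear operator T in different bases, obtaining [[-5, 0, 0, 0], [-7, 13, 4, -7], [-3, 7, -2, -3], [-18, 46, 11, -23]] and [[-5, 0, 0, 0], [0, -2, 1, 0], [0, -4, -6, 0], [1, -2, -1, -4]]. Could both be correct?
Both have characteristic polynomial (x + 4)^3(x + 5), but the minimal polynomial of A is (x + 4)^3(x + 5) while the minimal polynomial of B is (x + 4)^2(x + 5). The minimal polynomial is a similarity invariant, so A and B are not similar.

No.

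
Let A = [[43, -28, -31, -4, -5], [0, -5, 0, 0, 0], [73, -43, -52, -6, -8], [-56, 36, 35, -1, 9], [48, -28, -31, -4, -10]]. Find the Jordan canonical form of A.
J = [[-5, 1, 0, 0, 0], [0, -5, 1, 0, 0], [0, 0, -5, 0, 0], [0, 0, 0, -5, 0], [0, 0, 0, 0, -5]]

The characteristic polynomial is det(xI - A) = (x + 5)^5, so the eigenvalues are -5 (algebraic multiplicity 5).

For λ = -5: rank(A + 5I) = 2, rank((A + 5I)^2) = 1, rank((A + 5I)^3) = 0. The eigenspace has dimension 5 - 2 = 3, so there are 3 Jordan blocks; the rank sequence gives block sizes [3, 1, 1].

Assembling the blocks gives the Jordan form J above.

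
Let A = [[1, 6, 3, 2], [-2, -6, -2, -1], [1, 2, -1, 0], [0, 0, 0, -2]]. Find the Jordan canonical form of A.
The characteristic polynomial is det(xI - A) = (x + 2)^4, so the eigenvalues are -2 (algebraic multiplicity 4).

For λ = -2: rank(A + 2I) = 2, rank((A + 2I)^2) = 0. The eigenspace has dimension 4 - 2 = 2, so there are 2 Jordan blocks; the rank sequence gives block sizes [2, 2].

Assembling the blocks gives the Jordan form J above.

J = [[-2, 1, 0, 0], [0, -2, 0, 0], [0, 0, -2, 1], [0, 0, 0, -2]]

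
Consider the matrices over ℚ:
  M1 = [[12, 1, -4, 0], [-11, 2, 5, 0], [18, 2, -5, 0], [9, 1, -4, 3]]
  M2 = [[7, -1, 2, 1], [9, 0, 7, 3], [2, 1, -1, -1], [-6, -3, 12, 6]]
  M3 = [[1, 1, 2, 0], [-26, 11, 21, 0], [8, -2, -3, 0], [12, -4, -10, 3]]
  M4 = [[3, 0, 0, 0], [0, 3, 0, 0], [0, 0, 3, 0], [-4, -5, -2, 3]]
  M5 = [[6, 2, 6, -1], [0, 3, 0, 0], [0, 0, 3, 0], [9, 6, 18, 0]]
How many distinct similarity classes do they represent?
Characteristic polynomials: χ_{M1} = (x - 3)^4, χ_{M2} = (x - 3)^4, χ_{M3} = (x - 3)^4, χ_{M4} = (x - 3)^4, χ_{M5} = (x - 3)^4.

{M1, M2, M3}: invariant factors x - 3, (x - 3)^3.

{M4, M5}: invariant factors x - 3, x - 3, (x - 3)^2.

Matrices are similar if and only if their invariant-factor lists agree; the partition into similarity classes is {M1, M2, M3}, {M4, M5}.

2 classes: {M1, M2, M3}, {M4, M5}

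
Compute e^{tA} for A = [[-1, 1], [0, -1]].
e^{tA} = [[e^{-t}, t*e^{-t}], [0, e^{-t}]]

A has Jordan form J = [[-1, 1], [0, -1]] with A = PJP^{-1}, so e^{tA} = P e^{tJ} P^{-1}.

For a Jordan block J_k(λ), e^{tJ_k(λ)} = e^{λt} · (I + tN + t^2 N^2/2! + ... + t^{k-1} N^{k-1}/(k-1)!) where N is the nilpotent superdiagonal part.

Assembling the blocks and conjugating back gives the entries of e^{tA} as shown above.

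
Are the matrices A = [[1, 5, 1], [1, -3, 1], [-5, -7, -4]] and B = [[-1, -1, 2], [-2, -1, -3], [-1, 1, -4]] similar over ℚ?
Two matrices over a field are similar if and only if they have the same invariant factors.

Both A and B have characteristic polynomial (x + 2)^3 and minimal polynomial (x + 2)^3. Computing further, both have invariant factors (x + 2)^3. Hence A and B are similar.

Yes.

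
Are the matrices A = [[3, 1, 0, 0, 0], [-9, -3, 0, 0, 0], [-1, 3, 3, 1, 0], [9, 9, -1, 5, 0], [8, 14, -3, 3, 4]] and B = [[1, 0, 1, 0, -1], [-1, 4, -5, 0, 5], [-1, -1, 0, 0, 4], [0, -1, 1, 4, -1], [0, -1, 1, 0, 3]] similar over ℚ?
Two matrices over a field are similar if and only if they have the same invariant factors.

Both A and B have characteristic polynomial x^2(x - 4)^3 and minimal polynomial x^2(x - 4)^2. Computing further, both have invariant factors x - 4, x^2(x - 4)^2. Hence A and B are similar.

Yes.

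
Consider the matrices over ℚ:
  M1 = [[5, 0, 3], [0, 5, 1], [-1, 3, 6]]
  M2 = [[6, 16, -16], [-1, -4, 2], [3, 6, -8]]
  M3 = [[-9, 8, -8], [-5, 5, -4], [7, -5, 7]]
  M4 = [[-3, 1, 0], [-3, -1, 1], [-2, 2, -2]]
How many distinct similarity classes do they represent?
4 classes: {M1}, {M2}, {M3}, {M4}

Characteristic polynomials: χ_{M1} = (x - 6)(x - 5)^2, χ_{M2} = (x + 2)^3, χ_{M3} = (x - 1)^3, χ_{M4} = (x + 2)^3.

{M1}: invariant factors (x - 6)(x - 5)^2.

{M2}: invariant factors x + 2, (x + 2)^2.

{M3}: invariant factors (x - 1)^3.

{M4}: invariant factors (x + 2)^3.

Matrices are similar if and only if their invariant-factor lists agree; the partition into similarity classes is {M1}, {M2}, {M3}, {M4}.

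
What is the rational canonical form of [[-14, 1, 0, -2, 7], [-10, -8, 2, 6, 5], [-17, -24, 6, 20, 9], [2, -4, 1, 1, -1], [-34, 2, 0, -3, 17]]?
The invariant factors of A (the non-unit diagonal entries of the Smith normal form of xI - A over ℚ[x]) are (x - 1)^2(x^3 - x + 5), each dividing the next. The characteristic polynomial is their product, (x - 1)^2(x^3 - x + 5).

The rational canonical form is the block-diagonal matrix of companion matrices C(f_i):
R = [[0, 0, 0, 0, -5], [1, 0, 0, 0, 11], [0, 1, 0, 0, -7], [0, 0, 1, 0, 0], [0, 0, 0, 1, 2]].

Note the characteristic polynomial does not split into linear factors over ℚ, so A has no Jordan form over ℚ; the rational canonical form exists over any field.

R = [[0, 0, 0, 0, -5], [1, 0, 0, 0, 11], [0, 1, 0, 0, -7], [0, 0, 1, 0, 0], [0, 0, 0, 1, 2]]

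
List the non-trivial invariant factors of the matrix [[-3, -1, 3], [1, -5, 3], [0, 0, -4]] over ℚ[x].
The Jordan structure of A has elementary divisors (x + 4)^2, (x + 4). Arranging the block sizes at each eigenvalue in decreasing order and taking row products gives the invariant factors.

Invariant factors (smallest first, each dividing the next): x + 4, (x + 4)^2.

Check: the last factor (x + 4)^2 is the minimal polynomial, and the product (x + 4)^3 is the characteristic polynomial.

x + 4, (x + 4)^2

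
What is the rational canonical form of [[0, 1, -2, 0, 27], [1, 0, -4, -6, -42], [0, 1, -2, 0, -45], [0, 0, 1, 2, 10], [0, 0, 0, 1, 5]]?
R = [[0, 0, 0, 0, 72], [1, 0, 0, 0, -12], [0, 1, 0, 0, -30], [0, 0, 1, 0, 11], [0, 0, 0, 1, 5]]

The invariant factors of A (the non-unit diagonal entries of the Smith normal form of xI - A over ℚ[x]) are (x - 6)(x + 2)^2(x^2 - 3x + 3), each dividing the next. The characteristic polynomial is their product, (x - 6)(x + 2)^2(x^2 - 3x + 3).

The rational canonical form is the block-diagonal matrix of companion matrices C(f_i):
R = [[0, 0, 0, 0, 72], [1, 0, 0, 0, -12], [0, 1, 0, 0, -30], [0, 0, 1, 0, 11], [0, 0, 0, 1, 5]].

Note the characteristic polynomial does not split into linear factors over ℚ, so A has no Jordan form over ℚ; the rational canonical form exists over any field.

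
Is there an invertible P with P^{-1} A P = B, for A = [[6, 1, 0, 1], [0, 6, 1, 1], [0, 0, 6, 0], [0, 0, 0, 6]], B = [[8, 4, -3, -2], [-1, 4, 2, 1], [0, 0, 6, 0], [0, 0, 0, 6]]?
Two matrices over a field are similar if and only if they have the same invariant factors.

Both A and B have characteristic polynomial (x - 6)^4 and minimal polynomial (x - 6)^3. Computing further, both have invariant factors x - 6, (x - 6)^3. Hence A and B are similar.

Yes.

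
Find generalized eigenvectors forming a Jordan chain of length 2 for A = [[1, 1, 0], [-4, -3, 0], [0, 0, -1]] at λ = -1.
We seek v_1 ∈ ker((A + I)^2) \ ker(A + I), then set v_{i+1} = (A + I) v_i.

One such chain is v_1 = [[0, 1, -2]]^T, v_2 = [[1, -2, 0]]^T. Check: (A + I) v_2 = [[0, 0, 0]]^T = 0.

v_1 = [[0, 1, -2]]^T, v_2 = [[1, -2, 0]]^T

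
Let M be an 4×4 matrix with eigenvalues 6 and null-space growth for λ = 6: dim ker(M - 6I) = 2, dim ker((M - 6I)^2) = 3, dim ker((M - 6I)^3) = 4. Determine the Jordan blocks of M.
Jordan blocks: (6, 3), (6, 1)

λ = 6: successive nullity increments [2, 1, 1] count blocks of size ≥ k; block sizes are [3, 1].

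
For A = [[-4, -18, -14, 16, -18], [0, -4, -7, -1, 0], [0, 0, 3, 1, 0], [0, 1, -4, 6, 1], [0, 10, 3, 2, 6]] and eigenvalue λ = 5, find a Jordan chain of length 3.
v_1 = [[-2, 0, 0, 0, 1]]^T, v_2 = [[0, 0, 0, 1, 1]]^T, v_3 = [[-2, -1, 1, 2, 3]]^T

We seek v_1 ∈ ker((A - 5I)^3) \ ker((A - 5I)^2), then set v_{i+1} = (A - 5I) v_i.

One such chain is v_1 = [[-2, 0, 0, 0, 1]]^T, v_2 = [[0, 0, 0, 1, 1]]^T, v_3 = [[-2, -1, 1, 2, 3]]^T. Check: (A - 5I) v_3 = [[0, 0, 0, 0, 0]]^T = 0.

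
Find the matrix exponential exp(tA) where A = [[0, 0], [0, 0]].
A has Jordan form J = [[0, 0], [0, 0]] with A = PJP^{-1}, so e^{tA} = P e^{tJ} P^{-1}.

For a Jordan block J_k(λ), e^{tJ_k(λ)} = e^{λt} · (I + tN + t^2 N^2/2! + ... + t^{k-1} N^{k-1}/(k-1)!) where N is the nilpotent superdiagonal part.

Assembling the blocks and conjugating back gives the entries of e^{tA} as shown above.

e^{tA} = [[1, 0], [0, 1]]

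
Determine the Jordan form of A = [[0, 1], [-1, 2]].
The characteristic polynomial is det(xI - A) = (x - 1)^2, so the eigenvalues are 1 (algebraic multiplicity 2).

For λ = 1: rank(A - I) = 1, rank((A - I)^2) = 0. The eigenspace has dimension 2 - 1 = 1, so there is 1 Jordan block; the rank sequence gives block sizes [2].

Assembling the blocks gives the Jordan form J above.

J = [[1, 1], [0, 1]]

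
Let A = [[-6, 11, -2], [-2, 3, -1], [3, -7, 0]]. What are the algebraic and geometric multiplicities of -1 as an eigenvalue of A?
algebraic multiplicity 3, geometric multiplicity 1

The characteristic polynomial is (x + 1)^3, so the factor x + 1 appears with exponent 3: the algebraic multiplicity is 3.

rank(A + I) = 2, so the eigenspace has dimension 3 - 2 = 1: the geometric multiplicity is 1.

Since 1 < 3, A is not diagonalizable.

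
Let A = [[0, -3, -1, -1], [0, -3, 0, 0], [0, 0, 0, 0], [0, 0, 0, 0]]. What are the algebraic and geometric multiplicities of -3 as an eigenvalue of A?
The characteristic polynomial is x^3(x + 3), so the factor x + 3 appears with exponent 1: the algebraic multiplicity is 1.

rank(A + 3I) = 3, so the eigenspace has dimension 4 - 3 = 1: the geometric multiplicity is 1.

algebraic multiplicity 1, geometric multiplicity 1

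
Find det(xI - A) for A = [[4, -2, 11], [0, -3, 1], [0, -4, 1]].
χ_A(x) = (x - 4)(x + 1)^2

xI - A = [[x - 4, 2, -11], [0, x + 3, -1], [0, 4, x - 1]].

Expanding det(xI - A) along the first row:
det(xI - A) = + (x - 4)·det([[x + 3, -1], [4, x - 1]]) - (2)·det([[0, -1], [0, x - 1]]) + (-11)·det([[0, x + 3], [0, 4]]).

Evaluating gives χ_A(x) = x^3 - 2x^2 - 7x - 4 = (x - 4)(x + 1)^2.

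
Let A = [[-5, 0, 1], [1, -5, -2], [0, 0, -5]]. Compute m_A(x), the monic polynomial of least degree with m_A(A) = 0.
m_A(x) = (x + 5)^3

The characteristic polynomial factors as (x + 5)^3. The minimal polynomial is ∏(x - λ)^{k_λ} where k_λ is the size of the largest Jordan block at λ.

For λ = -5: rank(A + 5I) = 2, and the largest Jordan block has size 3 (the smallest k with rank((A + 5I)^k) = rank((A + 5I)^(k+1))).

So m_A(x) = (x + 5)^3.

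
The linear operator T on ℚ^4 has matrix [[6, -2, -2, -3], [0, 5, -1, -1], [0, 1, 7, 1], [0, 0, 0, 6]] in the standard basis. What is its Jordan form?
J = [[6, 1, 0, 0], [0, 6, 0, 0], [0, 0, 6, 1], [0, 0, 0, 6]]

The characteristic polynomial is det(xI - A) = (x - 6)^4, so the eigenvalues are 6 (algebraic multiplicity 4).

For λ = 6: rank(A - 6I) = 2, rank((A - 6I)^2) = 0. The eigenspace has dimension 4 - 2 = 2, so there are 2 Jordan blocks; the rank sequence gives block sizes [2, 2].

Assembling the blocks gives the Jordan form J above.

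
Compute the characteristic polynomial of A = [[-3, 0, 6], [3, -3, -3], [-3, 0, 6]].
xI - A = [[x + 3, 0, -6], [-3, x + 3, 3], [3, 0, x - 6]].

Expanding det(xI - A) along the first row:
det(xI - A) = + (x + 3)·det([[x + 3, 3], [0, x - 6]]) - (0)·det([[-3, 3], [3, x - 6]]) + (-6)·det([[-3, x + 3], [3, 0]]).

Evaluating gives χ_A(x) = x^3 - 9x = x(x - 3)(x + 3).

χ_A(x) = x(x - 3)(x + 3)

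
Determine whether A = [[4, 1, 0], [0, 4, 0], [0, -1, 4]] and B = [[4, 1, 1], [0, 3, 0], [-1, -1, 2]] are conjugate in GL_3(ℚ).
trace(A) = 12 but trace(B) = 9. The trace is a similarity invariant, so A and B are not similar.

No.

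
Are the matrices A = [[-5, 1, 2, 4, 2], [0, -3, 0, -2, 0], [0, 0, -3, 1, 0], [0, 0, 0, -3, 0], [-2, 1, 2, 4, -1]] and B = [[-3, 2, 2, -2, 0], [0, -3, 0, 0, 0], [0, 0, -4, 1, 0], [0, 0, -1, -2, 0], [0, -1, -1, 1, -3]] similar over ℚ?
Yes.

Two matrices over a field are similar if and only if they have the same invariant factors.

Both A and B have characteristic polynomial (x + 3)^5 and minimal polynomial (x + 3)^2. Computing further, both have invariant factors x + 3, (x + 3)^2, (x + 3)^2. Hence A and B are similar.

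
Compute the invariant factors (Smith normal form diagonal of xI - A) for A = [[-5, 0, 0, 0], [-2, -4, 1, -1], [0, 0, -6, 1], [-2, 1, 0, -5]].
The Jordan structure of A has elementary divisors (x + 5)^3, (x + 5). Arranging the block sizes at each eigenvalue in decreasing order and taking row products gives the invariant factors.

Invariant factors (smallest first, each dividing the next): x + 5, (x + 5)^3.

Check: the last factor (x + 5)^3 is the minimal polynomial, and the product (x + 5)^4 is the characteristic polynomial.

x + 5, (x + 5)^3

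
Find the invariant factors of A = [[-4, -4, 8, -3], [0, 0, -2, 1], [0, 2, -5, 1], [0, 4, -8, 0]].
The Jordan structure of A has elementary divisors (x + 4), (x + 2)^2, (x + 1). Arranging the block sizes at each eigenvalue in decreasing order and taking row products gives the invariant factors.

Invariant factors (smallest first, each dividing the next): (x + 1)(x + 2)^2(x + 4).

Check: the last factor (x + 1)(x + 2)^2(x + 4) is the minimal polynomial, and the product (x + 1)(x + 2)^2(x + 4) is the characteristic polynomial.

(x + 1)(x + 2)^2(x + 4)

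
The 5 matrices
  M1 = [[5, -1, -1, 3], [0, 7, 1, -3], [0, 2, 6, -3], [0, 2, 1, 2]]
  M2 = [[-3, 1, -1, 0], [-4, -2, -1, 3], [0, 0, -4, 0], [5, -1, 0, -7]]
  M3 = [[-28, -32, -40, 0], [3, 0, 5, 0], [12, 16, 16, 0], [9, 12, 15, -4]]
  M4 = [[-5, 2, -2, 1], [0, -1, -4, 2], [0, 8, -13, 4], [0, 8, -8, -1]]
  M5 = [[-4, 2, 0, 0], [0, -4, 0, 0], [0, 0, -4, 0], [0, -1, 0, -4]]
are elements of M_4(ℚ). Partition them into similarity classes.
Characteristic polynomials: χ_{M1} = (x - 5)^4, χ_{M2} = (x + 4)^4, χ_{M3} = (x + 4)^4, χ_{M4} = (x + 5)^4, χ_{M5} = (x + 4)^4.

{M1}: invariant factors x - 5, (x - 5)^3.

{M2}: invariant factors x + 4, (x + 4)^3.

{M3, M5}: invariant factors x + 4, x + 4, (x + 4)^2.

{M4}: invariant factors x + 5, x + 5, (x + 5)^2.

Matrices are similar if and only if their invariant-factor lists agree; the partition into similarity classes is {M1}, {M2}, {M3, M5}, {M4}.

4 classes: {M1}, {M2}, {M3, M5}, {M4}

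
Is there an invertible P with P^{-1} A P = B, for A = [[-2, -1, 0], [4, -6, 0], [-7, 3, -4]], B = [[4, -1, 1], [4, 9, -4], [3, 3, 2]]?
No.

trace(A) = -12 but trace(B) = 15. The trace is a similarity invariant, so A and B are not similar.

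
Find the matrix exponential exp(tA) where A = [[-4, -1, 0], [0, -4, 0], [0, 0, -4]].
A has Jordan form J = [[-4, 1, 0], [0, -4, 0], [0, 0, -4]] with A = PJP^{-1}, so e^{tA} = P e^{tJ} P^{-1}.

For a Jordan block J_k(λ), e^{tJ_k(λ)} = e^{λt} · (I + tN + t^2 N^2/2! + ... + t^{k-1} N^{k-1}/(k-1)!) where N is the nilpotent superdiagonal part.

Assembling the blocks and conjugating back gives the entries of e^{tA} as shown above.

e^{tA} = [[e^{-4*t}, -t*e^{-4*t}, 0], [0, e^{-4*t}, 0], [0, 0, e^{-4*t}]]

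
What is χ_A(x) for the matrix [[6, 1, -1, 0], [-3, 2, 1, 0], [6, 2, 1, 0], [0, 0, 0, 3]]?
χ_A(x) = (x - 3)^4

xI - A = [[x - 6, -1, 1, 0], [3, x - 2, -1, 0], [-6, -2, x - 1, 0], [0, 0, 0, x - 3]].

Expanding det(xI - A) along the first row:
det(xI - A) = + (x - 6)·det([[x - 2, -1, 0], [-2, x - 1, 0], [0, 0, x - 3]]) - (-1)·det([[3, -1, 0], [-6, x - 1, 0], [0, 0, x - 3]]) + (1)·det([[3, x - 2, 0], [-6, -2, 0], [0, 0, x - 3]]) - (0)·det([[3, x - 2, -1], [-6, -2, x - 1], [0, 0, 0]]).

Evaluating gives χ_A(x) = x^4 - 12x^3 + 54x^2 - 108x + 81 = (x - 3)^4.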